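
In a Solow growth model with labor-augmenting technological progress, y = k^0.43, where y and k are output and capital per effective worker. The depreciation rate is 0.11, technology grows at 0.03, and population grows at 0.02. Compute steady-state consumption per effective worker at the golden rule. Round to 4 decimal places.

c_gold ≈ 1.2016

The effective depreciation rate is n + g + δ = 0.02 + 0.03 + 0.11 = 0.16.
At the golden rule the marginal product of capital equals n+g+δ: 0.43·k^(0.43−1) = 0.16. Solving, k_gold = (0.43/0.16)^(1/0.57) ≈ 5.6656.
y_gold = 5.6656^0.43 ≈ 2.1081.
c_gold = y_gold − (n+g+δ)·k_gold = 2.1081 − 0.16·5.6656 ≈ 1.2016.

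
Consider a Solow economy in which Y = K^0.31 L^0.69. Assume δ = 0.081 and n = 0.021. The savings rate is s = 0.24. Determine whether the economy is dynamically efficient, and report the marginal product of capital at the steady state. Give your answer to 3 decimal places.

The effective depreciation rate is n + δ = 0.021 + 0.081 = 0.102.
Steady-state k*: s·k^0.31 = 0.102·k gives k* = (0.24/0.102)^(1/0.69) ≈ 3.4559.
MPK = 0.31·3.4559^(-0.69) ≈ 0.1317.
MPK > n+δ = 0.102, so the economy is dynamically efficient (under-saving).

dynamically efficient; MPK ≈ 0.132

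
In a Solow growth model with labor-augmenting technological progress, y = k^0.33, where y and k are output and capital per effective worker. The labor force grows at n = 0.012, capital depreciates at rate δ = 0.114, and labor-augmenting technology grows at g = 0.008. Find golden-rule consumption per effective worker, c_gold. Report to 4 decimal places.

c_gold ≈ 1.0444

Capital per effective worker breaks even when investment replaces (n + g + δ)·k; here n + g + δ = 0.134.
Setting f'(k) = n+g+δ gives 0.33·k^(0.33−1) = 0.134, hence k_gold = (0.33/0.134)^(1/0.67) ≈ 3.8388.
y_gold = 3.8388^0.33 ≈ 1.5588.
c_gold = y_gold − (n+g+δ)·k_gold = 1.5588 − 0.134·3.8388 ≈ 1.0444.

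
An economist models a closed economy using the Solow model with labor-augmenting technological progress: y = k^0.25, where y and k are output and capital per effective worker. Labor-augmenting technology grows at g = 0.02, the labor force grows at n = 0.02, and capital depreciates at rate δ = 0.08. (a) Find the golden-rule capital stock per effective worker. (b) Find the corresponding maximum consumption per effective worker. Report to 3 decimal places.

(a) k_gold ≈ 2.661; (b) c_gold ≈ 0.958

Break-even investment rate: n + g + δ = 0.02 + 0.02 + 0.08 = 0.12.
At the golden rule the marginal product of capital equals n+g+δ: 0.25·k^(0.25−1) = 0.12. Solving, k_gold = (0.25/0.12)^(1/0.75) ≈ 2.6608.
y_gold = 2.6608^0.25 ≈ 1.2772; c_gold = y_gold − 0.12·k_gold ≈ 0.9579.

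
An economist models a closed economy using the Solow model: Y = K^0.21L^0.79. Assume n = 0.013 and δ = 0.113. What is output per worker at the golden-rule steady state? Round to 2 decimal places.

Break-even investment rate: n + δ = 0.013 + 0.113 = 0.126.
Golden rule sets MPK = n+δ: 0.21·k^(0.21−1) = 0.126, so k_gold = (0.21/0.126)^(1/0.79) ≈ 1.9091.
Output: y_gold = k_gold^0.21 = 1.9091^0.21 ≈ 1.1454.

y_gold ≈ 1.15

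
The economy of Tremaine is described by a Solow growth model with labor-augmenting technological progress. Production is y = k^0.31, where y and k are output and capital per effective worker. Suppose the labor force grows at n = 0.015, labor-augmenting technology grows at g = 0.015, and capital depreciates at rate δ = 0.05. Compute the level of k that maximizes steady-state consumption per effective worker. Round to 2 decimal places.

k_gold ≈ 7.12

n + g + δ = 0.015 + 0.015 + 0.05 = 0.08.
Maximizing c = f(k) − (n+g+δ)·k gives f'(k) = n+g+δ, i.e. 0.31·k^(0.31−1) = 0.08, so k_gold = (0.31/0.08)^(1/0.69) ≈ 7.1214.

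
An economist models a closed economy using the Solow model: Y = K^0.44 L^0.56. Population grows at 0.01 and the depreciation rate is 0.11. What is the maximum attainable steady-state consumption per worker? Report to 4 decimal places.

c_gold ≈ 1.5543

The effective depreciation rate is n + δ = 0.01 + 0.11 = 0.12.
Golden rule sets MPK = n+δ: 0.44·k^(0.44−1) = 0.12, so k_gold = (0.44/0.12)^(1/0.56) ≈ 10.1772.
y_gold = 10.1772^0.44 ≈ 2.7756.
c_gold = y_gold − (n+δ)·k_gold = 2.7756 − 0.12·10.1772 ≈ 1.5543.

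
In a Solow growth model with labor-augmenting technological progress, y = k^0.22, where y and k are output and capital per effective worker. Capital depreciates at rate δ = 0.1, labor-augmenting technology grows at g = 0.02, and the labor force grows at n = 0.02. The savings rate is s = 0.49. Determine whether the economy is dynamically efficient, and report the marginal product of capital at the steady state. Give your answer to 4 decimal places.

The effective depreciation rate is n + g + δ = 0.02 + 0.02 + 0.1 = 0.14.
Steady-state k*: s·k^0.22 = 0.14·k gives k* = (0.49/0.14)^(1/0.78) ≈ 4.9834.
MPK = 0.22·4.9834^(-0.78) ≈ 0.0629.
MPK < n+g+δ = 0.14, so the economy is dynamically inefficient (over-saving).

dynamically inefficient; MPK ≈ 0.0629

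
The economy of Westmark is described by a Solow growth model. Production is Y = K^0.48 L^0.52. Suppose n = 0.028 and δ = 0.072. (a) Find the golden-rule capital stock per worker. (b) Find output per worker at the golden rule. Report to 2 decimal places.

(a) k_gold ≈ 20.42; (b) y_gold ≈ 4.25

Capital per worker breaks even when investment replaces (n + δ)·k; here n + δ = 0.1.
Golden rule sets MPK = n+δ: 0.48·k^(0.48−1) = 0.1, so k_gold = (0.48/0.1)^(1/0.52) ≈ 20.4211.
y_gold = 20.4211^0.48 ≈ 4.2544.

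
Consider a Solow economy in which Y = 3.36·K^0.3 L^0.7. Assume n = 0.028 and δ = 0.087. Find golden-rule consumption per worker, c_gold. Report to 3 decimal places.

c_gold ≈ 5.963

Capital per worker breaks even when investment replaces (n + δ)·k; here n + δ = 0.115.
At the golden rule the marginal product of capital equals n+δ: 0.3·3.36·k^(0.3−1) = 0.115. Solving, k_gold = (0.3·3.36/0.115)^(1/0.7) ≈ 22.2231.
y_gold = 3.36·22.2231^0.3 ≈ 8.5188.
c_gold = y_gold − (n+δ)·k_gold = 8.5188 − 0.115·22.2231 ≈ 5.9632.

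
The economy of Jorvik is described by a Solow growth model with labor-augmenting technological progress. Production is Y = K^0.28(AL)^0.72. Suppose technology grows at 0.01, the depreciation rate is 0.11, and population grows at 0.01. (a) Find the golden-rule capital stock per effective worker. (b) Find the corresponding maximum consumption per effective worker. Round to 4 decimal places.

Break-even investment rate: n + g + δ = 0.01 + 0.01 + 0.11 = 0.13.
Golden rule sets MPK = n+g+δ: 0.28·k^(0.28−1) = 0.13, so k_gold = (0.28/0.13)^(1/0.72) ≈ 2.9027.
y_gold = 2.9027^0.28 ≈ 1.3477; c_gold = y_gold − 0.13·k_gold ≈ 0.9703.

(a) k_gold ≈ 2.9027; (b) c_gold ≈ 0.9703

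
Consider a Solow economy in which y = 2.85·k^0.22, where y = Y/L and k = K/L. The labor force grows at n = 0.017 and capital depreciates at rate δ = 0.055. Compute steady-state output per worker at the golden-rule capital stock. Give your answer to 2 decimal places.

y_gold ≈ 5.25

Break-even investment rate: n + δ = 0.017 + 0.055 = 0.072.
Setting f'(k) = n+δ gives 0.22·2.85·k^(0.22−1) = 0.072, hence k_gold = (0.22·2.85/0.072)^(1/0.78) ≈ 16.0341.
Output: y_gold = 2.85·k_gold^0.22 = 2.85·16.0341^0.22 ≈ 5.2475.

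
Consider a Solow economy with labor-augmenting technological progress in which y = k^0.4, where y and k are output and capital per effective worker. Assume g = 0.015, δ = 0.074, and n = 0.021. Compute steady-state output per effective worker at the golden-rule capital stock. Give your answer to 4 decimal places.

y_gold ≈ 2.3647

The effective depreciation rate is n + g + δ = 0.021 + 0.015 + 0.074 = 0.11.
Maximizing c = f(k) − (n+g+δ)·k gives f'(k) = n+g+δ, i.e. 0.4·k^(0.4−1) = 0.11, so k_gold = (0.4/0.11)^(1/0.6) ≈ 8.5990.
Output: y_gold = k_gold^0.4 = 8.5990^0.4 ≈ 2.3647.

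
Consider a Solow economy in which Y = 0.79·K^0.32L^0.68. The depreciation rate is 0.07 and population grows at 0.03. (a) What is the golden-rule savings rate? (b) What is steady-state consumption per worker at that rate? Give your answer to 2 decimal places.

(a) s_gold = 0.32; (b) c_gold ≈ 0.83

Break-even investment rate: n + δ = 0.03 + 0.07 = 0.1.
For Cobb-Douglas, s_gold equals capital's share: s_gold = 0.32.
At the golden rule the marginal product of capital equals n+δ: 0.32·0.79·k^(0.32−1) = 0.1. Solving, k_gold = (0.32·0.79/0.1)^(1/0.68) ≈ 3.9113.
y_gold = 0.79·3.9113^0.32 ≈ 1.2223; c_gold = (1−0.32)·y_gold ≈ 0.8311.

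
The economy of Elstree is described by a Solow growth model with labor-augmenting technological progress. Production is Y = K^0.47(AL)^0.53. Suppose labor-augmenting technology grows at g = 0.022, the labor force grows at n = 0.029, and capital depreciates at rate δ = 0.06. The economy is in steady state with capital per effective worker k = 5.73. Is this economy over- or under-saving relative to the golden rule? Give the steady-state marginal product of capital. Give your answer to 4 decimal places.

under-saving; MPK ≈ 0.1863

Break-even investment rate: n + g + δ = 0.029 + 0.022 + 0.06 = 0.111.
MPK = 0.47·k^(0.47−1) = 0.47·5.73^(-0.53) ≈ 0.1863.
MPK > 0.111, so the economy is dynamically efficient (under-saving).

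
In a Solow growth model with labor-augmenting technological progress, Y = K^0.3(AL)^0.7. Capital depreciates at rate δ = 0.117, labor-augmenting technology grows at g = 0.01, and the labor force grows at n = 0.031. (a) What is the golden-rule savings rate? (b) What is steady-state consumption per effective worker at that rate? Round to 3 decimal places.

Capital per effective worker breaks even when investment replaces (n + g + δ)·k; here n + g + δ = 0.158.
For Cobb-Douglas, s_gold equals capital's share: s_gold = 0.3.
Setting f'(k) = n+g+δ gives 0.3·k^(0.3−1) = 0.158, hence k_gold = (0.3/0.158)^(1/0.7) ≈ 2.4992.
y_gold = 2.4992^0.3 ≈ 1.3163; c_gold = (1−0.3)·y_gold ≈ 0.9214.

(a) s_gold = 0.300; (b) c_gold ≈ 0.921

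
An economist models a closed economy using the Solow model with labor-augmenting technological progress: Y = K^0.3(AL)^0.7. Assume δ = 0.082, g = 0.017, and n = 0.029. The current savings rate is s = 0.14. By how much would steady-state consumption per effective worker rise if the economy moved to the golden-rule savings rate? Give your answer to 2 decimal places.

Δc ≈ 0.11

The effective depreciation rate is n + g + δ = 0.029 + 0.017 + 0.082 = 0.128.
Current steady state (s = 0.14): k* = (0.14/0.128)^(1/0.7) ≈ 1.1366, y* = 1.1366^0.3 ≈ 1.0392, c* = (1−0.14)·1.0392 ≈ 0.8937.
At the golden rule the marginal product of capital equals n+g+δ: 0.3·k^(0.3−1) = 0.128. Solving, k_gold = (0.3/0.128)^(1/0.7) ≈ 3.3763.
y_gold = 3.3763^0.3 ≈ 1.4406, c_gold = y_gold − 0.128·k_gold ≈ 1.0084.
Gain: Δc = 1.0084 − 0.8937 ≈ 0.1147.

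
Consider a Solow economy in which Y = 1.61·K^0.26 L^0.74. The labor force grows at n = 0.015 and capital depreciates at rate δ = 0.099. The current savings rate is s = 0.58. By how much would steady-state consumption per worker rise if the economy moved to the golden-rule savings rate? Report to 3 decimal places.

Δc ≈ 0.466

n + δ = 0.015 + 0.099 = 0.114.
Current steady state (s = 0.58): k* = (0.58·1.61/0.114)^(1/0.74) ≈ 17.1497, y* = 1.61·17.1497^0.26 ≈ 3.3708, c* = (1−0.58)·3.3708 ≈ 1.4157.
At the golden rule the marginal product of capital equals n+δ: 0.26·1.61·k^(0.26−1) = 0.114. Solving, k_gold = (0.26·1.61/0.114)^(1/0.74) ≈ 5.7992.
y_gold = 1.61·5.7992^0.26 ≈ 2.5427, c_gold = y_gold − 0.114·k_gold ≈ 1.8816.
Gain: Δc = 1.8816 − 1.4157 ≈ 0.4659.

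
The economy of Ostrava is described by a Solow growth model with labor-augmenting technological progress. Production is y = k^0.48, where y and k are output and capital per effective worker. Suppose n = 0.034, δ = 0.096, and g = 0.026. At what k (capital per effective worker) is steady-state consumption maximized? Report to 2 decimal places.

k_gold ≈ 8.68

Capital per effective worker breaks even when investment replaces (n + g + δ)·k; here n + g + δ = 0.156.
At the golden rule the marginal product of capital equals n+g+δ: 0.48·k^(0.48−1) = 0.156. Solving, k_gold = (0.48/0.156)^(1/0.52) ≈ 8.6833.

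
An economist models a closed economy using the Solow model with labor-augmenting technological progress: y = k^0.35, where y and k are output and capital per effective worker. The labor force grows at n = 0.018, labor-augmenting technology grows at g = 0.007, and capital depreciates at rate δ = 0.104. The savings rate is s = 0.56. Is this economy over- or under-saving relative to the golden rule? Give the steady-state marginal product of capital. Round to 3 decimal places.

over-saving; MPK ≈ 0.081

The effective depreciation rate is n + g + δ = 0.018 + 0.007 + 0.104 = 0.129.
Steady-state k*: s·k^0.35 = 0.129·k gives k* = (0.56/0.129)^(1/0.65) ≈ 9.5702.
MPK = 0.35·9.5702^(-0.65) ≈ 0.0806.
MPK < n+g+δ = 0.129, so the economy is dynamically inefficient (over-saving).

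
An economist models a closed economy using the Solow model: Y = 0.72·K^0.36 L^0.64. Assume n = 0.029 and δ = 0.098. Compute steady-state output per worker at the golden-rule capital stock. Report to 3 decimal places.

y_gold ≈ 1.076

n + δ = 0.029 + 0.098 = 0.127.
At the golden rule the marginal product of capital equals n+δ: 0.36·0.72·k^(0.36−1) = 0.127. Solving, k_gold = (0.36·0.72/0.127)^(1/0.64) ≈ 3.0487.
Output: y_gold = 0.72·k_gold^0.36 = 0.72·3.0487^0.36 ≈ 1.0755.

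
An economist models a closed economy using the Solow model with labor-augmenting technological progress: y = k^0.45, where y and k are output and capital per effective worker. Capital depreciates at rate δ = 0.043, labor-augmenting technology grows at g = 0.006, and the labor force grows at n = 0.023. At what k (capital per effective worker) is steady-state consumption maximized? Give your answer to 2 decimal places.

k_gold ≈ 27.99

Break-even investment rate: n + g + δ = 0.023 + 0.006 + 0.043 = 0.072.
Golden rule sets MPK = n+g+δ: 0.45·k^(0.45−1) = 0.072, so k_gold = (0.45/0.072)^(1/0.55) ≈ 27.9933.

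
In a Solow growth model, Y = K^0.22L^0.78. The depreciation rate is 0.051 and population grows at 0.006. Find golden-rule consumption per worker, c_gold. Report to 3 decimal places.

n + δ = 0.006 + 0.051 = 0.057.
At the golden rule the marginal product of capital equals n+δ: 0.22·k^(0.22−1) = 0.057. Solving, k_gold = (0.22/0.057)^(1/0.78) ≈ 5.6492.
y_gold = 5.6492^0.22 ≈ 1.4636.
c_gold = y_gold − (n+δ)·k_gold = 1.4636 − 0.057·5.6492 ≈ 1.1416.

c_gold ≈ 1.142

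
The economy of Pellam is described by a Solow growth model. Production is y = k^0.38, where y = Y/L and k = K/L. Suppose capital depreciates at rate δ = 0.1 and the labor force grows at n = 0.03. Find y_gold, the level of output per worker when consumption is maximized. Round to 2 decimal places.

Break-even investment rate: n + δ = 0.03 + 0.1 = 0.13.
At the golden rule the marginal product of capital equals n+δ: 0.38·k^(0.38−1) = 0.13. Solving, k_gold = (0.38/0.13)^(1/0.62) ≈ 5.6410.
Output: y_gold = k_gold^0.38 = 5.6410^0.38 ≈ 1.9298.

y_gold ≈ 1.93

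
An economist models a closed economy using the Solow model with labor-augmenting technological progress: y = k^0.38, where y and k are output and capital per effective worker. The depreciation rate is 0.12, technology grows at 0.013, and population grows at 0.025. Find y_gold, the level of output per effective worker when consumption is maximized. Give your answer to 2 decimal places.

Capital per effective worker breaks even when investment replaces (n + g + δ)·k; here n + g + δ = 0.158.
At the golden rule the marginal product of capital equals n+g+δ: 0.38·k^(0.38−1) = 0.158. Solving, k_gold = (0.38/0.158)^(1/0.62) ≈ 4.1183.
Output: y_gold = k_gold^0.38 = 4.1183^0.38 ≈ 1.7124.

y_gold ≈ 1.71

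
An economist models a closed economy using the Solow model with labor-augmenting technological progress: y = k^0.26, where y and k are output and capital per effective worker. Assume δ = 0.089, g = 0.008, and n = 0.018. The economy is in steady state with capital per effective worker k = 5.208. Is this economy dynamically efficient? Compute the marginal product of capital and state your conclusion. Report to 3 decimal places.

n + g + δ = 0.018 + 0.008 + 0.089 = 0.115.
MPK = 0.26·k^(0.26−1) = 0.26·5.208^(-0.74) ≈ 0.0767.
MPK < 0.115, so the economy is dynamically inefficient (over-saving).

dynamically inefficient; MPK ≈ 0.077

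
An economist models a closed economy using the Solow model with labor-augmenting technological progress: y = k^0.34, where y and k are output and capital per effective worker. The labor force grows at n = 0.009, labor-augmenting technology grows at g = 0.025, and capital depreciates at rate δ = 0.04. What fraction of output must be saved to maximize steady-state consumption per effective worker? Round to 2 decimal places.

Capital per effective worker breaks even when investment replaces (n + g + δ)·k; here n + g + δ = 0.074.
At the golden rule MPK = n+g+δ, and in any Cobb-Douglas steady state s = (n+g+δ)·k/y = MPK·k/y = capital's share 0.34.

s_gold = 0.34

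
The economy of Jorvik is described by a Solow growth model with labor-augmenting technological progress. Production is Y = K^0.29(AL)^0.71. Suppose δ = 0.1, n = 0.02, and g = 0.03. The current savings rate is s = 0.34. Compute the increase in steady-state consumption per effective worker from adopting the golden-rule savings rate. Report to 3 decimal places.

Δc ≈ 0.007

The effective depreciation rate is n + g + δ = 0.02 + 0.03 + 0.1 = 0.15.
Current steady state (s = 0.34): k* = (0.34/0.15)^(1/0.71) ≈ 3.1663, y* = 3.1663^0.29 ≈ 1.3969, c* = (1−0.34)·1.3969 ≈ 0.9219.
At the golden rule the marginal product of capital equals n+g+δ: 0.29·k^(0.29−1) = 0.15. Solving, k_gold = (0.29/0.15)^(1/0.71) ≈ 2.5307.
y_gold = 2.5307^0.29 ≈ 1.3090, c_gold = y_gold − 0.15·k_gold ≈ 0.9294.
Gain: Δc = 0.9294 − 0.9219 ≈ 0.0075.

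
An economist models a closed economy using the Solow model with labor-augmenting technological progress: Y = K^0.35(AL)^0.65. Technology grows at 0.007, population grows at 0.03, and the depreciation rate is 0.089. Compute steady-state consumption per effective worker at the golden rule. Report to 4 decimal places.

c_gold ≈ 1.1267

The effective depreciation rate is n + g + δ = 0.03 + 0.007 + 0.089 = 0.126.
Maximizing c = f(k) − (n+g+δ)·k gives f'(k) = n+g+δ, i.e. 0.35·k^(0.35−1) = 0.126, so k_gold = (0.35/0.126)^(1/0.65) ≈ 4.8152.
y_gold = 4.8152^0.35 ≈ 1.7335.
c_gold = y_gold − (n+g+δ)·k_gold = 1.7335 − 0.126·4.8152 ≈ 1.1267.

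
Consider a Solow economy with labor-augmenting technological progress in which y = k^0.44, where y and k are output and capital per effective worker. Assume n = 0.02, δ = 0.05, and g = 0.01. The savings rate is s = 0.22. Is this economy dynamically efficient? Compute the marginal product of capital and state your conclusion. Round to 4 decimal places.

dynamically efficient; MPK ≈ 0.1600

n + g + δ = 0.02 + 0.01 + 0.05 = 0.08.
Steady-state k*: s·k^0.44 = 0.08·k gives k* = (0.22/0.08)^(1/0.56) ≈ 6.0887.
MPK = 0.44·6.0887^(-0.56) ≈ 0.1600.
MPK > n+g+δ = 0.08, so the economy is dynamically efficient (under-saving).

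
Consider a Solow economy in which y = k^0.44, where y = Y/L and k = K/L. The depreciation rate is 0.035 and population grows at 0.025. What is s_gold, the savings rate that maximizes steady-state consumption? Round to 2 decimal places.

s_gold = 0.44

Capital per worker breaks even when investment replaces (n + δ)·k; here n + δ = 0.06.
At the golden rule MPK = n+δ, and in any Cobb-Douglas steady state s = (n+δ)·k/y = MPK·k/y = capital's share 0.44.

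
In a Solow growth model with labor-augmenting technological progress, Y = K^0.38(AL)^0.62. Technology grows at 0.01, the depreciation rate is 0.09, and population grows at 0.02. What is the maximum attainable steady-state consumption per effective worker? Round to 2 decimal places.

c_gold ≈ 1.26

n + g + δ = 0.02 + 0.01 + 0.09 = 0.12.
Maximizing c = f(k) − (n+g+δ)·k gives f'(k) = n+g+δ, i.e. 0.38·k^(0.38−1) = 0.12, so k_gold = (0.38/0.12)^(1/0.62) ≈ 6.4183.
y_gold = 6.4183^0.38 ≈ 2.0268.
c_gold = y_gold − (n+g+δ)·k_gold = 2.0268 − 0.12·6.4183 ≈ 1.2566.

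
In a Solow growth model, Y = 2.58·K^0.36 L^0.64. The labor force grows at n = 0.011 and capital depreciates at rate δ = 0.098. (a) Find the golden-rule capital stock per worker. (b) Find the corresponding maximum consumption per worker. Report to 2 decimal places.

Break-even investment rate: n + δ = 0.011 + 0.098 = 0.109.
Maximizing c = f(k) − (n+δ)·k gives f'(k) = n+δ, i.e. 0.36·2.58·k^(0.36−1) = 0.109, so k_gold = (0.36·2.58/0.109)^(1/0.64) ≈ 28.4380.
y_gold = 2.58·28.4380^0.36 ≈ 8.6104; c_gold = y_gold − 0.109·k_gold ≈ 5.5107.

(a) k_gold ≈ 28.44; (b) c_gold ≈ 5.51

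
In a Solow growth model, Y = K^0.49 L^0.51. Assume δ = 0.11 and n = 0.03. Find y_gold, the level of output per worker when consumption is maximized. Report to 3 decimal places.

y_gold ≈ 3.332

The effective depreciation rate is n + δ = 0.03 + 0.11 = 0.14.
Setting f'(k) = n+δ gives 0.49·k^(0.49−1) = 0.14, hence k_gold = (0.49/0.14)^(1/0.51) ≈ 11.6627.
Output: y_gold = k_gold^0.49 = 11.6627^0.49 ≈ 3.3322.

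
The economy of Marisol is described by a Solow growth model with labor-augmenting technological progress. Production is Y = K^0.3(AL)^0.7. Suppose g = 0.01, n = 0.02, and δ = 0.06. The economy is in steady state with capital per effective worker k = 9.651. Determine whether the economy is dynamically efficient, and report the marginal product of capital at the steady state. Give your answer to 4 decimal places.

The effective depreciation rate is n + g + δ = 0.02 + 0.01 + 0.06 = 0.09.
MPK = 0.3·k^(0.3−1) = 0.3·9.651^(-0.7) ≈ 0.0614.
MPK < 0.09, so the economy is dynamically inefficient (over-saving).

dynamically inefficient; MPK ≈ 0.0614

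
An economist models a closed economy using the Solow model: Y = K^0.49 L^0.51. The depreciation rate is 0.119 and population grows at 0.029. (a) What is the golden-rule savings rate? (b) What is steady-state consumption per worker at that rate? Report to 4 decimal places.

n + δ = 0.029 + 0.119 = 0.148.
For Cobb-Douglas, s_gold equals capital's share: s_gold = 0.49.
At the golden rule the marginal product of capital equals n+δ: 0.49·k^(0.49−1) = 0.148. Solving, k_gold = (0.49/0.148)^(1/0.51) ≈ 10.4587.
y_gold = 10.4587^0.49 ≈ 3.1590; c_gold = (1−0.49)·y_gold ≈ 1.6111.

(a) s_gold = 0.4900; (b) c_gold ≈ 1.6111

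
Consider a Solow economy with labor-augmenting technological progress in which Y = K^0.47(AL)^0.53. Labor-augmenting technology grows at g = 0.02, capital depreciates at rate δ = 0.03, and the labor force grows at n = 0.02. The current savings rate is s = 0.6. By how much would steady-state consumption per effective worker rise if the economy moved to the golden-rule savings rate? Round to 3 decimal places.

Δc ≈ 0.180

Capital per effective worker breaks even when investment replaces (n + g + δ)·k; here n + g + δ = 0.07.
Current steady state (s = 0.6): k* = (0.6/0.07)^(1/0.53) ≈ 57.6073, y* = 57.6073^0.47 ≈ 6.7209, c* = (1−0.6)·6.7209 ≈ 2.6883.
At the golden rule the marginal product of capital equals n+g+δ: 0.47·k^(0.47−1) = 0.07. Solving, k_gold = (0.47/0.07)^(1/0.53) ≈ 36.3393.
y_gold = 36.3393^0.47 ≈ 5.4122, c_gold = y_gold − 0.07·k_gold ≈ 2.8685.
Gain: Δc = 2.8685 − 2.6883 ≈ 0.1801.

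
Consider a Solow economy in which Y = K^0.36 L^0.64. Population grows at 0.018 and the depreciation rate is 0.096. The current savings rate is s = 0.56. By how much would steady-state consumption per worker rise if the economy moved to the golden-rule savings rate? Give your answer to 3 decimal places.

Δc ≈ 0.145

The effective depreciation rate is n + δ = 0.018 + 0.096 = 0.114.
Current steady state (s = 0.56): k* = (0.56/0.114)^(1/0.64) ≈ 12.0262, y* = 12.0262^0.36 ≈ 2.4482, c* = (1−0.56)·2.4482 ≈ 1.0772.
At the golden rule the marginal product of capital equals n+δ: 0.36·k^(0.36−1) = 0.114. Solving, k_gold = (0.36/0.114)^(1/0.64) ≈ 6.0299.
y_gold = 6.0299^0.36 ≈ 1.9095, c_gold = y_gold − 0.114·k_gold ≈ 1.2221.
Gain: Δc = 1.2221 − 1.0772 ≈ 0.1448.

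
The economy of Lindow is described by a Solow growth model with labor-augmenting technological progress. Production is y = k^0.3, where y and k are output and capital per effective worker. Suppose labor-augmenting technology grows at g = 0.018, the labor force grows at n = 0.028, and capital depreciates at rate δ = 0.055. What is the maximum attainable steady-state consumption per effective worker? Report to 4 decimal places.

c_gold ≈ 1.1162

n + g + δ = 0.028 + 0.018 + 0.055 = 0.101.
Setting f'(k) = n+g+δ gives 0.3·k^(0.3−1) = 0.101, hence k_gold = (0.3/0.101)^(1/0.7) ≈ 4.7362.
y_gold = 4.7362^0.3 ≈ 1.5945.
c_gold = y_gold − (n+g+δ)·k_gold = 1.5945 − 0.101·4.7362 ≈ 1.1162.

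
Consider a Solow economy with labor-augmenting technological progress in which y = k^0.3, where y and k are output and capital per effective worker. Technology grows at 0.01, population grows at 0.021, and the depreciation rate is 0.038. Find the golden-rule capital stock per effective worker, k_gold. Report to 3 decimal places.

k_gold ≈ 8.162

The effective depreciation rate is n + g + δ = 0.021 + 0.01 + 0.038 = 0.069.
Golden rule sets MPK = n+g+δ: 0.3·k^(0.3−1) = 0.069, so k_gold = (0.3/0.069)^(1/0.7) ≈ 8.1624.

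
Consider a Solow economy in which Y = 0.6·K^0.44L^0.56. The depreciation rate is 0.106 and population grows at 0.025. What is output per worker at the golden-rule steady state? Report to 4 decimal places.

Break-even investment rate: n + δ = 0.025 + 0.106 = 0.131.
At the golden rule the marginal product of capital equals n+δ: 0.44·0.6·k^(0.44−1) = 0.131. Solving, k_gold = (0.44·0.6/0.131)^(1/0.56) ≈ 3.4950.
Output: y_gold = 0.6·k_gold^0.44 = 0.6·3.4950^0.44 ≈ 1.0406.

y_gold ≈ 1.0406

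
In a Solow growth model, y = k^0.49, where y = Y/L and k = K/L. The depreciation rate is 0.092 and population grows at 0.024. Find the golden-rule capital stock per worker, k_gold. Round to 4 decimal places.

k_gold ≈ 16.8631

Capital per worker breaks even when investment replaces (n + δ)·k; here n + δ = 0.116.
Golden rule sets MPK = n+δ: 0.49·k^(0.49−1) = 0.116, so k_gold = (0.49/0.116)^(1/0.51) ≈ 16.8631.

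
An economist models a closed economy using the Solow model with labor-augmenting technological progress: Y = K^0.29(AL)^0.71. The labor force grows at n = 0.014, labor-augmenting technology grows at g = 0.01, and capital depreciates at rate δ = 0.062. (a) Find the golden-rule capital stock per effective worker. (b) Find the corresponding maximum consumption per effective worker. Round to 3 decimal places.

(a) k_gold ≈ 5.540; (b) c_gold ≈ 1.166

The effective depreciation rate is n + g + δ = 0.014 + 0.01 + 0.062 = 0.086.
Golden rule sets MPK = n+g+δ: 0.29·k^(0.29−1) = 0.086, so k_gold = (0.29/0.086)^(1/0.71) ≈ 5.5401.
y_gold = 5.5401^0.29 ≈ 1.6429; c_gold = y_gold − 0.086·k_gold ≈ 1.1665.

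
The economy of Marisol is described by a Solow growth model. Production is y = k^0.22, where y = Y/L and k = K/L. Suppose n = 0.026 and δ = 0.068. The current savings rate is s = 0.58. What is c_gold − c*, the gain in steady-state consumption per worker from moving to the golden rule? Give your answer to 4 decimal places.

Δc ≈ 0.2897

The effective depreciation rate is n + δ = 0.026 + 0.068 = 0.094.
Current steady state (s = 0.58): k* = (0.58/0.094)^(1/0.78) ≈ 10.3087, y* = 10.3087^0.22 ≈ 1.6707, c* = (1−0.58)·1.6707 ≈ 0.7017.
Maximizing c = f(k) − (n+δ)·k gives f'(k) = n+δ, i.e. 0.22·k^(0.22−1) = 0.094, so k_gold = (0.22/0.094)^(1/0.78) ≈ 2.9748.
y_gold = 2.9748^0.22 ≈ 1.2710, c_gold = y_gold − 0.094·k_gold ≈ 0.9914.
Gain: Δc = 0.9914 − 0.7017 ≈ 0.2897.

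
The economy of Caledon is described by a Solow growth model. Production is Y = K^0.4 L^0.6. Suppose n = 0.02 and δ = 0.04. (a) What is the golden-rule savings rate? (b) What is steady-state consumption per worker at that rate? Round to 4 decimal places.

n + δ = 0.02 + 0.04 = 0.06.
For Cobb-Douglas, s_gold equals capital's share: s_gold = 0.4.
Maximizing c = f(k) − (n+δ)·k gives f'(k) = n+δ, i.e. 0.4·k^(0.4−1) = 0.06, so k_gold = (0.4/0.06)^(1/0.6) ≈ 23.6146.
y_gold = 23.6146^0.4 ≈ 3.5422; c_gold = (1−0.4)·y_gold ≈ 2.1253.

(a) s_gold = 0.4000; (b) c_gold ≈ 2.1253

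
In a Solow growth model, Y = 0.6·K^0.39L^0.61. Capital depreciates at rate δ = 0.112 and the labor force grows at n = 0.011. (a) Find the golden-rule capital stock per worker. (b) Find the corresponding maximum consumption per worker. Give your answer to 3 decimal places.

Capital per worker breaks even when investment replaces (n + δ)·k; here n + δ = 0.123.
Maximizing c = f(k) − (n+δ)·k gives f'(k) = n+δ, i.e. 0.39·0.6·k^(0.39−1) = 0.123, so k_gold = (0.39·0.6/0.123)^(1/0.61) ≈ 2.8700.
y_gold = 0.6·2.8700^0.39 ≈ 0.9052; c_gold = y_gold − 0.123·k_gold ≈ 0.5521.

(a) k_gold ≈ 2.870; (b) c_gold ≈ 0.552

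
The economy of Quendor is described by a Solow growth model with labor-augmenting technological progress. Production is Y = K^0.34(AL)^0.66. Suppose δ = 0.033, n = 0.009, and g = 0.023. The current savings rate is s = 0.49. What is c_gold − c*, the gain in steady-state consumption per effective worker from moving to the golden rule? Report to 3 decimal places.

n + g + δ = 0.009 + 0.023 + 0.033 = 0.065.
Current steady state (s = 0.49): k* = (0.49/0.065)^(1/0.66) ≈ 21.3411, y* = 21.3411^0.34 ≈ 2.8310, c* = (1−0.49)·2.8310 ≈ 1.4438.
At the golden rule the marginal product of capital equals n+g+δ: 0.34·k^(0.34−1) = 0.065. Solving, k_gold = (0.34/0.065)^(1/0.66) ≈ 12.2669.
y_gold = 12.2669^0.34 ≈ 2.3451, c_gold = y_gold − 0.065·k_gold ≈ 1.5478.
Gain: Δc = 1.5478 − 1.4438 ≈ 0.1040.

Δc ≈ 0.104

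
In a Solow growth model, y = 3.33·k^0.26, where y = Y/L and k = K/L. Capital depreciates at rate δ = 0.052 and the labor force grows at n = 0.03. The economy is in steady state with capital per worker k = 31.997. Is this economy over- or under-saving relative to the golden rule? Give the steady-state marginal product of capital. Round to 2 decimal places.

n + δ = 0.03 + 0.052 = 0.082.
MPK = 0.26·3.33·k^(0.26−1) = 0.26·3.33·31.997^(-0.74) ≈ 0.0666.
MPK < 0.082, so the economy is dynamically inefficient (over-saving).

over-saving; MPK ≈ 0.07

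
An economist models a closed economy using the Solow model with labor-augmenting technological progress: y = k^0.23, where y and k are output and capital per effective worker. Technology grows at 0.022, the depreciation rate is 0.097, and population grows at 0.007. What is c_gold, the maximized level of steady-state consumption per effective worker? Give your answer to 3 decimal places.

The effective depreciation rate is n + g + δ = 0.007 + 0.022 + 0.097 = 0.126.
At the golden rule the marginal product of capital equals n+g+δ: 0.23·k^(0.23−1) = 0.126. Solving, k_gold = (0.23/0.126)^(1/0.77) ≈ 2.1849.
y_gold = 2.1849^0.23 ≈ 1.1969.
c_gold = y_gold − (n+g+δ)·k_gold = 1.1969 − 0.126·2.1849 ≈ 0.9216.

c_gold ≈ 0.922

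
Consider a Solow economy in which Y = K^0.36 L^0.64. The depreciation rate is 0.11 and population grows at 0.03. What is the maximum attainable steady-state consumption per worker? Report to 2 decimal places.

c_gold ≈ 1.09

The effective depreciation rate is n + δ = 0.03 + 0.11 = 0.14.
At the golden rule the marginal product of capital equals n+δ: 0.36·k^(0.36−1) = 0.14. Solving, k_gold = (0.36/0.14)^(1/0.64) ≈ 4.3742.
y_gold = 4.3742^0.36 ≈ 1.7011.
c_gold = y_gold − (n+δ)·k_gold = 1.7011 − 0.14·4.3742 ≈ 1.0887.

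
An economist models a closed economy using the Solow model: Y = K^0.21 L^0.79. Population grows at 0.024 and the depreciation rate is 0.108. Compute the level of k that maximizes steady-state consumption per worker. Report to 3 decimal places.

n + δ = 0.024 + 0.108 = 0.132.
Golden rule sets MPK = n+δ: 0.21·k^(0.21−1) = 0.132, so k_gold = (0.21/0.132)^(1/0.79) ≈ 1.7999.

k_gold ≈ 1.800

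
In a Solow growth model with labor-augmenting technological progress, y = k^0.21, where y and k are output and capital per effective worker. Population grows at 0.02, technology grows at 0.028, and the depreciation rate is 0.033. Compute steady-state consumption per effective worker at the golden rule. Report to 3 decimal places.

c_gold ≈ 1.018

The effective depreciation rate is n + g + δ = 0.02 + 0.028 + 0.033 = 0.081.
Maximizing c = f(k) − (n+g+δ)·k gives f'(k) = n+g+δ, i.e. 0.21·k^(0.21−1) = 0.081, so k_gold = (0.21/0.081)^(1/0.79) ≈ 3.3398.
y_gold = 3.3398^0.21 ≈ 1.2882.
c_gold = y_gold − (n+g+δ)·k_gold = 1.2882 − 0.081·3.3398 ≈ 1.0177.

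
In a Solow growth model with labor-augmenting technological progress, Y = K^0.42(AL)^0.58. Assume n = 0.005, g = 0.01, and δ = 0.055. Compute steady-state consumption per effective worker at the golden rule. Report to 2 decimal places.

c_gold ≈ 2.12

n + g + δ = 0.005 + 0.01 + 0.055 = 0.07.
Maximizing c = f(k) − (n+g+δ)·k gives f'(k) = n+g+δ, i.e. 0.42·k^(0.42−1) = 0.07, so k_gold = (0.42/0.07)^(1/0.58) ≈ 21.9604.
y_gold = 21.9604^0.42 ≈ 3.6601.
c_gold = y_gold − (n+g+δ)·k_gold = 3.6601 − 0.07·21.9604 ≈ 2.1228.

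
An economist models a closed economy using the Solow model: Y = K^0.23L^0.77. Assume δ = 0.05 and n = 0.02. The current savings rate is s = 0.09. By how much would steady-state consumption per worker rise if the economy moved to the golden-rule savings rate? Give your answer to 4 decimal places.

Break-even investment rate: n + δ = 0.02 + 0.05 = 0.07.
Current steady state (s = 0.09): k* = (0.09/0.07)^(1/0.77) ≈ 1.3859, y* = 1.3859^0.23 ≈ 1.0780, c* = (1−0.09)·1.0780 ≈ 0.9809.
Setting f'(k) = n+δ gives 0.23·k^(0.23−1) = 0.07, hence k_gold = (0.23/0.07)^(1/0.77) ≈ 4.6876.
y_gold = 4.6876^0.23 ≈ 1.4267, c_gold = y_gold − 0.07·k_gold ≈ 1.0985.
Gain: Δc = 1.0985 − 0.9809 ≈ 0.1176.

Δc ≈ 0.1176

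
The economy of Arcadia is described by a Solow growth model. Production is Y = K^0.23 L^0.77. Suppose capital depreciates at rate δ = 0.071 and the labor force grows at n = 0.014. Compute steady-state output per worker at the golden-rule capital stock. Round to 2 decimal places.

Capital per worker breaks even when investment replaces (n + δ)·k; here n + δ = 0.085.
Maximizing c = f(k) − (n+δ)·k gives f'(k) = n+δ, i.e. 0.23·k^(0.23−1) = 0.085, so k_gold = (0.23/0.085)^(1/0.77) ≈ 3.6428.
Output: y_gold = k_gold^0.23 = 3.6428^0.23 ≈ 1.3463.

y_gold ≈ 1.35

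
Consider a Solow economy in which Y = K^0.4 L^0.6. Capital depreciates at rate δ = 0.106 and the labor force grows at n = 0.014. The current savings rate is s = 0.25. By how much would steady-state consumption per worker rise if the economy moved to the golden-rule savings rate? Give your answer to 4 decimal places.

Break-even investment rate: n + δ = 0.014 + 0.106 = 0.12.
Current steady state (s = 0.25): k* = (0.25/0.12)^(1/0.6) ≈ 3.3983, y* = 3.3983^0.4 ≈ 1.6312, c* = (1−0.25)·1.6312 ≈ 1.2234.
Setting f'(k) = n+δ gives 0.4·k^(0.4−1) = 0.12, hence k_gold = (0.4/0.12)^(1/0.6) ≈ 7.4381.
y_gold = 7.4381^0.4 ≈ 2.2314, c_gold = y_gold − 0.12·k_gold ≈ 1.3389.
Gain: Δc = 1.3389 − 1.2234 ≈ 0.1155.

Δc ≈ 0.1155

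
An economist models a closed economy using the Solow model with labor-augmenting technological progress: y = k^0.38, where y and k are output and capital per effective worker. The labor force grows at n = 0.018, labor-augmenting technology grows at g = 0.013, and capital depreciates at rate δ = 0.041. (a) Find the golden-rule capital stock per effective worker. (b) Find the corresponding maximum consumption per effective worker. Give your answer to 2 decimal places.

Capital per effective worker breaks even when investment replaces (n + g + δ)·k; here n + g + δ = 0.072.
Maximizing c = f(k) − (n+g+δ)·k gives f'(k) = n+g+δ, i.e. 0.38·k^(0.38−1) = 0.072, so k_gold = (0.38/0.072)^(1/0.62) ≈ 14.6300.
y_gold = 14.6300^0.38 ≈ 2.7720; c_gold = y_gold − 0.072·k_gold ≈ 1.7186.

(a) k_gold ≈ 14.63; (b) c_gold ≈ 1.72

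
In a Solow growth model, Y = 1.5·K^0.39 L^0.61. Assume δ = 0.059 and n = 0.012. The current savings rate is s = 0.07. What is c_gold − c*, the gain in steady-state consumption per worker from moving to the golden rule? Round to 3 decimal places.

Δc ≈ 1.732

n + δ = 0.012 + 0.059 = 0.071.
Current steady state (s = 0.07): k* = (0.07·1.5/0.071)^(1/0.61) ≈ 1.8992, y* = 1.5·1.8992^0.39 ≈ 1.9264, c* = (1−0.07)·1.9264 ≈ 1.7915.
Setting f'(k) = n+δ gives 0.39·1.5·k^(0.39−1) = 0.071, hence k_gold = (0.39·1.5/0.071)^(1/0.61) ≈ 31.7301.
y_gold = 1.5·31.7301^0.39 ≈ 5.7765, c_gold = y_gold − 0.071·k_gold ≈ 3.5237.
Gain: Δc = 3.5237 − 1.7915 ≈ 1.7322.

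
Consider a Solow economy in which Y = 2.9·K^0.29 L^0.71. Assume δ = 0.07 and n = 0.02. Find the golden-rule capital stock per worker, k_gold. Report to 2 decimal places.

n + δ = 0.02 + 0.07 = 0.09.
Maximizing c = f(k) − (n+δ)·k gives f'(k) = n+δ, i.e. 0.29·2.9·k^(0.29−1) = 0.09, so k_gold = (0.29·2.9/0.09)^(1/0.71) ≈ 23.2797.

k_gold ≈ 23.28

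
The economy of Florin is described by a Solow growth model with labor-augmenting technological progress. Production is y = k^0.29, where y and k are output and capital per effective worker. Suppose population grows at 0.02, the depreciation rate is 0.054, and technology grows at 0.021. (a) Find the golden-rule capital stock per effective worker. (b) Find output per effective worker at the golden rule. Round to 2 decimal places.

The effective depreciation rate is n + g + δ = 0.02 + 0.021 + 0.054 = 0.095.
Maximizing c = f(k) − (n+g+δ)·k gives f'(k) = n+g+δ, i.e. 0.29·k^(0.29−1) = 0.095, so k_gold = (0.29/0.095)^(1/0.71) ≈ 4.8155.
y_gold = 4.8155^0.29 ≈ 1.5775.

(a) k_gold ≈ 4.82; (b) y_gold ≈ 1.58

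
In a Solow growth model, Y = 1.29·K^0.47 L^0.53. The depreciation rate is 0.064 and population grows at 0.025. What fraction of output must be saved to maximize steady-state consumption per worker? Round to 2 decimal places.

The effective depreciation rate is n + δ = 0.025 + 0.064 = 0.089.
At the golden rule MPK = n+δ, and in any Cobb-Douglas steady state s = (n+δ)·k/y = MPK·k/y = capital's share 0.47.

s_gold = 0.47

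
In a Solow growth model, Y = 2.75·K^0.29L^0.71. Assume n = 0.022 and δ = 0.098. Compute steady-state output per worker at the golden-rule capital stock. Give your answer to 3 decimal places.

Break-even investment rate: n + δ = 0.022 + 0.098 = 0.12.
Setting f'(k) = n+δ gives 0.29·2.75·k^(0.29−1) = 0.12, hence k_gold = (0.29·2.75/0.12)^(1/0.71) ≈ 14.4052.
Output: y_gold = 2.75·k_gold^0.29 = 2.75·14.4052^0.29 ≈ 5.9608.

y_gold ≈ 5.961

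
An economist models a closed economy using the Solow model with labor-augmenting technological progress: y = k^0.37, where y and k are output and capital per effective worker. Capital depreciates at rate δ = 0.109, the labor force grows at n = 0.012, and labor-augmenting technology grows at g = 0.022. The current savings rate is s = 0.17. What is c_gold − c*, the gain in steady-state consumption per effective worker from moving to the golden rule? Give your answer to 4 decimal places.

The effective depreciation rate is n + g + δ = 0.012 + 0.022 + 0.109 = 0.143.
Current steady state (s = 0.17): k* = (0.17/0.143)^(1/0.63) ≈ 1.3159, y* = 1.3159^0.37 ≈ 1.1069, c* = (1−0.17)·1.1069 ≈ 0.9187.
Golden rule sets MPK = n+g+δ: 0.37·k^(0.37−1) = 0.143, so k_gold = (0.37/0.143)^(1/0.63) ≈ 4.5221.
y_gold = 4.5221^0.37 ≈ 1.7477, c_gold = y_gold − 0.143·k_gold ≈ 1.1011.
Gain: Δc = 1.1011 − 0.9187 ≈ 0.1823.

Δc ≈ 0.1823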